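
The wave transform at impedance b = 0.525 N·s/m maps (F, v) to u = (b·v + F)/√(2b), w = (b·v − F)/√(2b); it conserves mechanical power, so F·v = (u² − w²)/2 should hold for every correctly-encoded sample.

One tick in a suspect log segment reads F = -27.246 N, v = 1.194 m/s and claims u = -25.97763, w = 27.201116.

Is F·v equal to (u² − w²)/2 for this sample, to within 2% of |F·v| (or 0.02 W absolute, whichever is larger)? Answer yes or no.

yes

F·v = (-27.246)×1.194 = -32.531724 W.
(u² − w²)/2 = (674.837260 − 739.900712)/2 = -32.531726 W.
|Δ| = 0.000002;  2% of max(1, |F·v|) = 0.650634.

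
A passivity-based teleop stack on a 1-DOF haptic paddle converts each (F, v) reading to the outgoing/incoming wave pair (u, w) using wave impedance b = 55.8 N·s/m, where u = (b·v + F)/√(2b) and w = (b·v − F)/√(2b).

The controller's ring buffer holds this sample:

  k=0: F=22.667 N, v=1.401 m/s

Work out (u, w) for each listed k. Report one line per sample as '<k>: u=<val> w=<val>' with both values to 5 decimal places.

0: u=9.54581 w=5.25448

k=0: b·v=55.8×1.401=78.17580; √(2b)=10.56409; u=(78.17580+22.667)/10.56409=9.54581, w=(78.17580−22.667)/10.56409=5.25448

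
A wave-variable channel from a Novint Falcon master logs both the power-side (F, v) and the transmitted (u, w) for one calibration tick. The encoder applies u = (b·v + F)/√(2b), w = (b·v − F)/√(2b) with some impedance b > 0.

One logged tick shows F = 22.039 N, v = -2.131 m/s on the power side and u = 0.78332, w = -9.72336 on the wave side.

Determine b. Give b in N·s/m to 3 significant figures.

b = 8.8 N·s/m

u + w = -8.94004;  u + w = √(2b)·v, so √(2b) = -8.94004/(-2.131) = 4.19523.
b = (√(2b))²/2 = 17.59997/2 = 8.79999.
(Check via u − w = 2F/√(2b): u − w = 10.50668, 2F/√(2b) = 10.50669.)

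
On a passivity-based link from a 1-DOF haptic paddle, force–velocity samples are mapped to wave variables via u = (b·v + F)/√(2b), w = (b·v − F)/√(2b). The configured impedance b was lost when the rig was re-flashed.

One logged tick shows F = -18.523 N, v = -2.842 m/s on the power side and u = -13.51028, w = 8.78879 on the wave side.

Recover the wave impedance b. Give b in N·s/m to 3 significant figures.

b = 1.38 N·s/m

u + w = -4.72149;  u + w = √(2b)·v, so √(2b) = -4.72149/(-2.842) = 1.66133.
b = (√(2b))²/2 = 2.76001/2 = 1.38000.
(Check via u − w = 2F/√(2b): u − w = -22.29907, 2F/√(2b) = -22.29905.)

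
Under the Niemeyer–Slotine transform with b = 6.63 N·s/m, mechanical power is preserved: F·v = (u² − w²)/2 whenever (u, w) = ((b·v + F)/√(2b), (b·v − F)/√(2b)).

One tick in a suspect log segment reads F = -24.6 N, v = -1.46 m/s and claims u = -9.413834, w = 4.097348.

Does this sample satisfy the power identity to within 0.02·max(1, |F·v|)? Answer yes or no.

F·v = (-24.6)×(-1.46) = 35.916000 W.
(u² − w²)/2 = (88.620271 − 16.788261)/2 = 35.916005 W.
|Δ| = 0.000005;  2% of max(1, |F·v|) = 0.718320.

yes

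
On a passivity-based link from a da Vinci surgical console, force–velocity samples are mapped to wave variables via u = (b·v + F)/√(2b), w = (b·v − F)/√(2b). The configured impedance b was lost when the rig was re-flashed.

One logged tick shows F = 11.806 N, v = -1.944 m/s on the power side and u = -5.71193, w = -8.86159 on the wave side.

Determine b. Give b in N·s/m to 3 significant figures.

b = 28.1 N·s/m

u + w = -14.57352;  u + w = √(2b)·v, so √(2b) = -14.57352/(-1.944) = 7.49667.
b = (√(2b))²/2 = 56.20001/2 = 28.10001.
(Check via u − w = 2F/√(2b): u − w = 3.14966, 2F/√(2b) = 3.14967.)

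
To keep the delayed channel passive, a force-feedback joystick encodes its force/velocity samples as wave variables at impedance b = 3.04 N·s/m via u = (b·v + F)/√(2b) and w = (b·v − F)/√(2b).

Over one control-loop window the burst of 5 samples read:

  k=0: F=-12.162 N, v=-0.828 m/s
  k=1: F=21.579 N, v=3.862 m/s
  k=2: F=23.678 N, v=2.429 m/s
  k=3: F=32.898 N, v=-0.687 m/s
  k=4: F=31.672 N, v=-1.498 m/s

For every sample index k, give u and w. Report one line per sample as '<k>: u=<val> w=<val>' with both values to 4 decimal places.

k=0: b·v=3.04×(-0.828)=-2.5171; √(2b)=2.4658; u=(-2.5171+(-12.162))/2.4658=-5.9532, w=(-2.5171−(-12.162))/2.4658=3.9115
k=1: b·v=3.04×3.862=11.7405; √(2b)=2.4658; u=(11.7405+21.579)/2.4658=13.5128, w=(11.7405−21.579)/2.4658=-3.9900
k=2: b·v=3.04×2.429=7.3842; √(2b)=2.4658; u=(7.3842+23.678)/2.4658=12.5974, w=(7.3842−23.678)/2.4658=-6.6080
k=3: b·v=3.04×(-0.687)=-2.0885; √(2b)=2.4658; u=(-2.0885+32.898)/2.4658=12.4949, w=(-2.0885−32.898)/2.4658=-14.1889
k=4: b·v=3.04×(-1.498)=-4.5539; √(2b)=2.4658; u=(-4.5539+31.672)/2.4658=10.9978, w=(-4.5539−31.672)/2.4658=-14.6916

0: u=-5.9532 w=3.9115
1: u=13.5128 w=-3.9900
2: u=12.5974 w=-6.6080
3: u=12.4949 w=-14.1889
4: u=10.9978 w=-14.6916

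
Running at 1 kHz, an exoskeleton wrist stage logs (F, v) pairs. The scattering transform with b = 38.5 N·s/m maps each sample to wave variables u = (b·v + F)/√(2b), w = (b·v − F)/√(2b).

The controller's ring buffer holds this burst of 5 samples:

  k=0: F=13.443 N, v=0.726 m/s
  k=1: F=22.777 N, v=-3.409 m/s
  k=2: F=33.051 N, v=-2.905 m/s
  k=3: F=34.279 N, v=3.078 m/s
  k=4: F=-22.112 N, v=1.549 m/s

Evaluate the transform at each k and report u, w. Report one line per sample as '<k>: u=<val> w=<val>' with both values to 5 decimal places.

0: u=4.71728 w=1.65334
1: u=-12.36125 w=-17.55261
2: u=-8.97912 w=-16.51215
3: u=17.41112 w=9.59822
4: u=4.27631 w=9.31611

k=0: b·v=38.5×0.726=27.95100; √(2b)=8.77496; u=(27.95100+13.443)/8.77496=4.71728, w=(27.95100−13.443)/8.77496=1.65334
k=1: b·v=38.5×(-3.409)=-131.24650; √(2b)=8.77496; u=(-131.24650+22.777)/8.77496=-12.36125, w=(-131.24650−22.777)/8.77496=-17.55261
k=2: b·v=38.5×(-2.905)=-111.84250; √(2b)=8.77496; u=(-111.84250+33.051)/8.77496=-8.97912, w=(-111.84250−33.051)/8.77496=-16.51215
k=3: b·v=38.5×3.078=118.50300; √(2b)=8.77496; u=(118.50300+34.279)/8.77496=17.41112, w=(118.50300−34.279)/8.77496=9.59822
k=4: b·v=38.5×1.549=59.63650; √(2b)=8.77496; u=(59.63650+(-22.112))/8.77496=4.27631, w=(59.63650−(-22.112))/8.77496=9.31611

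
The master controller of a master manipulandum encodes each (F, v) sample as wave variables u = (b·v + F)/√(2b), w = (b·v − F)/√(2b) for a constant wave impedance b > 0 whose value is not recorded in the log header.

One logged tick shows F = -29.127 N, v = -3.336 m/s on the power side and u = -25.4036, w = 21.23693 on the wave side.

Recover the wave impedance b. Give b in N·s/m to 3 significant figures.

u + w = -4.16667;  u + w = √(2b)·v, so √(2b) = -4.16667/(-3.336) = 1.24900.
b = (√(2b))²/2 = 1.56001/2 = 0.78000.
(Check via u − w = 2F/√(2b): u − w = -46.64053, 2F/√(2b) = -46.64045.)

b = 0.78 N·s/m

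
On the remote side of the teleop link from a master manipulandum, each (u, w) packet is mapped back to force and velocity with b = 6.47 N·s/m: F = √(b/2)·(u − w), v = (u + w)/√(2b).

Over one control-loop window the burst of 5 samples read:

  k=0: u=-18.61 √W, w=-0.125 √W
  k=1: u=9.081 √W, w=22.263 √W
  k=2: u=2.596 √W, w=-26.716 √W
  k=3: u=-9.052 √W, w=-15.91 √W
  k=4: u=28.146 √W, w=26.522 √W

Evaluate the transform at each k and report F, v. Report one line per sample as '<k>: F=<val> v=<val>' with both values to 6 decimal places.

k=0: u−w=-18.485000, u+w=-18.735000; √(b/2)=1.798611, √(2b)=3.597221; F=1.798611×(-18.485)=-33.247316, v=-18.735000/3.597221=-5.208187
k=1: u−w=-13.182000, u+w=31.344000; √(b/2)=1.798611, √(2b)=3.597221; F=1.798611×(-13.182)=-23.709285, v=31.344000/3.597221=8.713393
k=2: u−w=29.312000, u+w=-24.120000; √(b/2)=1.798611, √(2b)=3.597221; F=1.798611×29.312=52.720873, v=-24.120000/3.597221=-6.705176
k=3: u−w=6.858000, u+w=-24.962000; √(b/2)=1.798611, √(2b)=3.597221; F=1.798611×6.858=12.334871, v=-24.962000/3.597221=-6.939245
k=4: u−w=1.624000, u+w=54.668000; √(b/2)=1.798611, √(2b)=3.597221; F=1.798611×1.624=2.920944, v=54.668000/3.597221=15.197286

0: F=-33.247316 v=-5.208187
1: F=-23.709285 v=8.713393
2: F=52.720873 v=-6.705176
3: F=12.334871 v=-6.939245
4: F=2.920944 v=15.197286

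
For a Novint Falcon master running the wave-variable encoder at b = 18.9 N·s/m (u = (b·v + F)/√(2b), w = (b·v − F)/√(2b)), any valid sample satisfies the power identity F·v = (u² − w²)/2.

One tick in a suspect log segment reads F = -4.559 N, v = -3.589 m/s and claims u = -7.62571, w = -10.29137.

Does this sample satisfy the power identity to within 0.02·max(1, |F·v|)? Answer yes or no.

F·v = (-4.559)×(-3.589) = 16.3623 W.
(u² − w²)/2 = (58.1515 − 105.9123)/2 = -23.8804 W.
|Δ| = 40.2427;  2% of max(1, |F·v|) = 0.3272.

no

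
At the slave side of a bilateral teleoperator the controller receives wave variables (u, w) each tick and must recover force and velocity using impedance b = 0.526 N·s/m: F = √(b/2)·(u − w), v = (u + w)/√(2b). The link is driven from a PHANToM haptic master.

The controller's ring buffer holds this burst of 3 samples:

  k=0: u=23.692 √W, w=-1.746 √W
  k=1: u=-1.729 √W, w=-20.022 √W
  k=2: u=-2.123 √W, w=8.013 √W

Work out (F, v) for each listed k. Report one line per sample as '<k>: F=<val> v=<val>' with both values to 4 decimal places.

k=0: u−w=25.4380, u+w=21.9460; √(b/2)=0.5128, √(2b)=1.0257; F=0.5128×25.438=13.0455, v=21.9460/1.0257=21.3967
k=1: u−w=18.2930, u+w=-21.7510; √(b/2)=0.5128, √(2b)=1.0257; F=0.5128×18.293=9.3813, v=-21.7510/1.0257=-21.2066
k=2: u−w=-10.1360, u+w=5.8900; √(b/2)=0.5128, √(2b)=1.0257; F=0.5128×(-10.136)=-5.1981, v=5.8900/1.0257=5.7426

0: F=13.0455 v=21.3967
1: F=9.3813 v=-21.2066
2: F=-5.1981 v=5.7426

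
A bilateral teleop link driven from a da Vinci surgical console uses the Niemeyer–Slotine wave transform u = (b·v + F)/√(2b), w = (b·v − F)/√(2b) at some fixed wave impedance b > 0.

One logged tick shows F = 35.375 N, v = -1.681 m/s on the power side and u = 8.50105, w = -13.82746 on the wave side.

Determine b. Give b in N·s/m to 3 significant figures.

u + w = -5.3264;  u + w = √(2b)·v, so √(2b) = -5.3264/(-1.681) = 3.1686.
b = (√(2b))²/2 = 10.0400/2 = 5.0200.
(Check via u − w = 2F/√(2b): u − w = 22.3285, 2F/√(2b) = 22.3285.)

b = 5.02 N·s/m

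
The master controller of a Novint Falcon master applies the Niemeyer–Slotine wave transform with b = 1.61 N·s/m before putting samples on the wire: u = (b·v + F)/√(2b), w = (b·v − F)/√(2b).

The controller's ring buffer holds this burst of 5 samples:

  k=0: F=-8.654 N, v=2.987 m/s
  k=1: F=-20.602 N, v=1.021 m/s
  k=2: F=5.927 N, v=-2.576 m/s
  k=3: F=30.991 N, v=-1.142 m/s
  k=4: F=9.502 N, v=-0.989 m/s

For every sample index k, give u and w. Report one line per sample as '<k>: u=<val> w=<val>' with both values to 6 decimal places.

k=0: b·v=1.61×2.987=4.809070; √(2b)=1.794436; u=(4.809070+(-8.654))/1.794436=-2.142696, w=(4.809070−(-8.654))/1.794436=7.502676
k=1: b·v=1.61×1.021=1.643810; √(2b)=1.794436; u=(1.643810+(-20.602))/1.794436=-10.564986, w=(1.643810−(-20.602))/1.794436=12.397105
k=2: b·v=1.61×(-2.576)=-4.147360; √(2b)=1.794436; u=(-4.147360+5.927)/1.794436=0.991755, w=(-4.147360−5.927)/1.794436=-5.614221
k=3: b·v=1.61×(-1.142)=-1.838620; √(2b)=1.794436; u=(-1.838620+30.991)/1.794436=16.245986, w=(-1.838620−30.991)/1.794436=-18.295232
k=4: b·v=1.61×(-0.989)=-1.592290; √(2b)=1.794436; u=(-1.592290+9.502)/1.794436=4.407909, w=(-1.592290−9.502)/1.794436=-6.182606

0: u=-2.142696 w=7.502676
1: u=-10.564986 w=12.397105
2: u=0.991755 w=-5.614221
3: u=16.245986 w=-18.295232
4: u=4.407909 w=-6.182606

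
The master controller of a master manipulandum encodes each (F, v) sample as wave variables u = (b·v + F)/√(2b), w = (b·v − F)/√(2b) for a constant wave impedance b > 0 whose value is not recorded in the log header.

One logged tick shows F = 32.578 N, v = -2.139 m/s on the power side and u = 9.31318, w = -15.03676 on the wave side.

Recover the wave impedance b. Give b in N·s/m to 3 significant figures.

b = 3.58 N·s/m

u + w = -5.72358;  u + w = √(2b)·v, so √(2b) = -5.72358/(-2.139) = 2.67582.
b = (√(2b))²/2 = 7.16002/2 = 3.58001.
(Check via u − w = 2F/√(2b): u − w = 24.34994, 2F/√(2b) = 24.34991.)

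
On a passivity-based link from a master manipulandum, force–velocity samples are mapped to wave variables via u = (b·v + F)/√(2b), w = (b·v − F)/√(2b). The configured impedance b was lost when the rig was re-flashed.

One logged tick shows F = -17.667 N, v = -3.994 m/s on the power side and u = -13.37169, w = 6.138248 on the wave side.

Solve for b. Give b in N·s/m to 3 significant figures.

u + w = -7.233442;  u + w = √(2b)·v, so √(2b) = -7.233442/(-3.994) = 1.811077.
b = (√(2b))²/2 = 3.280000/2 = 1.640000.
(Check via u − w = 2F/√(2b): u − w = -19.509938, 2F/√(2b) = -19.509937.)

b = 1.64 N·s/m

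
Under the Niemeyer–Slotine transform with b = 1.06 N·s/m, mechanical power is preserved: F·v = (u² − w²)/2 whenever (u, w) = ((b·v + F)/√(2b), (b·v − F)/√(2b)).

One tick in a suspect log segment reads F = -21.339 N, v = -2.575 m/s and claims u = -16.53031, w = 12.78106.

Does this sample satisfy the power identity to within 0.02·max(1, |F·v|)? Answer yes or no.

F·v = (-21.339)×(-2.575) = 54.9479 W.
(u² − w²)/2 = (273.2511 − 163.3555)/2 = 54.9478 W.
|Δ| = 0.0001;  2% of max(1, |F·v|) = 1.0990.

yes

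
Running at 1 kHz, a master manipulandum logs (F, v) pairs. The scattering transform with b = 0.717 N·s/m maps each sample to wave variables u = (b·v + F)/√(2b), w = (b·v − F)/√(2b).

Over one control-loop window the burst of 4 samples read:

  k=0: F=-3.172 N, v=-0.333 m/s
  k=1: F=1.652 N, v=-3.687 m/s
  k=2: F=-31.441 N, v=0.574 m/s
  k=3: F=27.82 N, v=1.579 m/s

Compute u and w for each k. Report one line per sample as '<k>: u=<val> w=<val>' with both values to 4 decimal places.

0: u=-2.8482 w=2.4495
1: u=-0.8280 w=-3.5871
2: u=-25.9119 w=26.5993
3: u=24.1772 w=-22.2864

k=0: b·v=0.717×(-0.333)=-0.2388; √(2b)=1.1975; u=(-0.2388+(-3.172))/1.1975=-2.8482, w=(-0.2388−(-3.172))/1.1975=2.4495
k=1: b·v=0.717×(-3.687)=-2.6436; √(2b)=1.1975; u=(-2.6436+1.652)/1.1975=-0.8280, w=(-2.6436−1.652)/1.1975=-3.5871
k=2: b·v=0.717×0.574=0.4116; √(2b)=1.1975; u=(0.4116+(-31.441))/1.1975=-25.9119, w=(0.4116−(-31.441))/1.1975=26.5993
k=3: b·v=0.717×1.579=1.1321; √(2b)=1.1975; u=(1.1321+27.82)/1.1975=24.1772, w=(1.1321−27.82)/1.1975=-22.2864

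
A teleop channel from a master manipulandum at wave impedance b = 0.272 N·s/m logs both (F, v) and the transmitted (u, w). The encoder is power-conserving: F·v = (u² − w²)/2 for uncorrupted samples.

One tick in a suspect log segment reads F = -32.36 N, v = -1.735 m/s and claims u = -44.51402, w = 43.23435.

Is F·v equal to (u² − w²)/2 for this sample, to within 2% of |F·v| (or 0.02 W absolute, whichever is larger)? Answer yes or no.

yes

F·v = (-32.36)×(-1.735) = 56.1446 W.
(u² − w²)/2 = (1981.4980 − 1869.2090)/2 = 56.1445 W.
|Δ| = 0.0001;  2% of max(1, |F·v|) = 1.1229.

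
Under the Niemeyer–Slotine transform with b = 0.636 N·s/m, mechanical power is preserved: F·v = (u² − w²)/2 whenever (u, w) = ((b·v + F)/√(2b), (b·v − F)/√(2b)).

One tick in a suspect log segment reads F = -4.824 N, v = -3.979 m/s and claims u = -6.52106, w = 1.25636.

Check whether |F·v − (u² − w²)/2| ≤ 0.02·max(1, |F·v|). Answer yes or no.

no

F·v = (-4.824)×(-3.979) = 19.19470 W.
(u² − w²)/2 = (42.52422 − 1.57844)/2 = 20.47289 W.
|Δ| = 1.27820;  2% of max(1, |F·v|) = 0.38389.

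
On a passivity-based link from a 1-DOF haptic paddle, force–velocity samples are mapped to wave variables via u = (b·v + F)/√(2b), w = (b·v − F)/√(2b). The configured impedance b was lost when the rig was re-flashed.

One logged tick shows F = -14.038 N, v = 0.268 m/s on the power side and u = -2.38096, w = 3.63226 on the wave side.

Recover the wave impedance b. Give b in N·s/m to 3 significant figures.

b = 10.9 N·s/m

u + w = 1.25130;  u + w = √(2b)·v, so √(2b) = 1.25130/0.268 = 4.66903.
b = (√(2b))²/2 = 21.79984/2 = 10.89992.
(Check via u − w = 2F/√(2b): u − w = -6.01322, 2F/√(2b) = -6.01324.)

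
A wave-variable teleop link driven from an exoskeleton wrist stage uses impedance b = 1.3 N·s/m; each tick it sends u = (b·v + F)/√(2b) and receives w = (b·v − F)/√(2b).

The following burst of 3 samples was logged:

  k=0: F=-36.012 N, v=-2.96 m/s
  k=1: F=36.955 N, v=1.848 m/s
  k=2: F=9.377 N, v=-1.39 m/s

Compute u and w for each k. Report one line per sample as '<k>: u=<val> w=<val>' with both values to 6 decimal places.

0: u=-24.720123 w=19.947266
1: u=24.408423 w=-21.428613
2: u=4.694715 w=-6.936022

k=0: b·v=1.3×(-2.96)=-3.848000; √(2b)=1.612452; u=(-3.848000+(-36.012))/1.612452=-24.720123, w=(-3.848000−(-36.012))/1.612452=19.947266
k=1: b·v=1.3×1.848=2.402400; √(2b)=1.612452; u=(2.402400+36.955)/1.612452=24.408423, w=(2.402400−36.955)/1.612452=-21.428613
k=2: b·v=1.3×(-1.39)=-1.807000; √(2b)=1.612452; u=(-1.807000+9.377)/1.612452=4.694715, w=(-1.807000−9.377)/1.612452=-6.936022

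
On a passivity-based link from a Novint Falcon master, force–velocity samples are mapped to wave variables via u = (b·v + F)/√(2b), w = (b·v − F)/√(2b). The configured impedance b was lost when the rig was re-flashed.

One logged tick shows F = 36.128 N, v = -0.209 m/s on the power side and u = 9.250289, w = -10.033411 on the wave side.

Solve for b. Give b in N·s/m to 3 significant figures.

b = 7.02 N·s/m

u + w = -0.783122;  u + w = √(2b)·v, so √(2b) = -0.783122/(-0.209) = 3.746995.
b = (√(2b))²/2 = 14.039973/2 = 7.019987.
(Check via u − w = 2F/√(2b): u − w = 19.283700, 2F/√(2b) = 19.283718.)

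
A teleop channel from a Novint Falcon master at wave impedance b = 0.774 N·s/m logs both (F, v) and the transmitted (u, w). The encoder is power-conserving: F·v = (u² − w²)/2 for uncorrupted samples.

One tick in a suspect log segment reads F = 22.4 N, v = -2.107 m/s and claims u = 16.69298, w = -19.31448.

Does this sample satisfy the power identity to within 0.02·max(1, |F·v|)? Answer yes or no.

F·v = 22.4×(-2.107) = -47.19680 W.
(u² − w²)/2 = (278.65558 − 373.04914)/2 = -47.19678 W.
|Δ| = 0.00002;  2% of max(1, |F·v|) = 0.94394.

yes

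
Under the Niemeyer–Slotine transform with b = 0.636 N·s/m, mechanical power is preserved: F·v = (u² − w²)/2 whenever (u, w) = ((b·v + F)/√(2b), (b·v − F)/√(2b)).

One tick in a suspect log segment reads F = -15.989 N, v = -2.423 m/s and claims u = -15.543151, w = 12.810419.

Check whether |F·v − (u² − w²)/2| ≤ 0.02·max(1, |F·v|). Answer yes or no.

yes

F·v = (-15.989)×(-2.423) = 38.741347 W.
(u² − w²)/2 = (241.589543 − 164.106835)/2 = 38.741354 W.
|Δ| = 0.000007;  2% of max(1, |F·v|) = 0.774827.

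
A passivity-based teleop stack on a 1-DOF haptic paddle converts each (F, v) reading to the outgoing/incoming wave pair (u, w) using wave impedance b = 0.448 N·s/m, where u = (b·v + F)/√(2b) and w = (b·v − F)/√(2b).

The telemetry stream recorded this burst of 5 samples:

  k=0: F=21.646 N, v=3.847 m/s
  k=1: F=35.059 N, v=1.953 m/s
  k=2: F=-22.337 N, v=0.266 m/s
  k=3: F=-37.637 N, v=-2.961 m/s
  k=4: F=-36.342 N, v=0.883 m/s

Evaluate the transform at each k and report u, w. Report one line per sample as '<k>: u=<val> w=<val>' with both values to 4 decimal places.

0: u=24.6885 w=-21.0470
1: u=37.9622 w=-36.1135
2: u=-23.4719 w=23.7237
3: u=-41.1627 w=38.3599
4: u=-37.9753 w=38.8112

k=0: b·v=0.448×3.847=1.7235; √(2b)=0.9466; u=(1.7235+21.646)/0.9466=24.6885, w=(1.7235−21.646)/0.9466=-21.0470
k=1: b·v=0.448×1.953=0.8749; √(2b)=0.9466; u=(0.8749+35.059)/0.9466=37.9622, w=(0.8749−35.059)/0.9466=-36.1135
k=2: b·v=0.448×0.266=0.1192; √(2b)=0.9466; u=(0.1192+(-22.337))/0.9466=-23.4719, w=(0.1192−(-22.337))/0.9466=23.7237
k=3: b·v=0.448×(-2.961)=-1.3265; √(2b)=0.9466; u=(-1.3265+(-37.637))/0.9466=-41.1627, w=(-1.3265−(-37.637))/0.9466=38.3599
k=4: b·v=0.448×0.883=0.3956; √(2b)=0.9466; u=(0.3956+(-36.342))/0.9466=-37.9753, w=(0.3956−(-36.342))/0.9466=38.8112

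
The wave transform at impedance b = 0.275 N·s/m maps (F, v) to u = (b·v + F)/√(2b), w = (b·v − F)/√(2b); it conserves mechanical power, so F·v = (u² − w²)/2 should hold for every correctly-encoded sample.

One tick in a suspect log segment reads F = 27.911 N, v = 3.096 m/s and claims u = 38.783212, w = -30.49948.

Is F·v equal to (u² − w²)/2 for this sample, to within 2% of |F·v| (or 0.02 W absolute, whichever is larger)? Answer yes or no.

F·v = 27.911×3.096 = 86.412456 W.
(u² − w²)/2 = (1504.137533 − 930.218280)/2 = 286.959626 W.
|Δ| = 200.547170;  2% of max(1, |F·v|) = 1.728249.

no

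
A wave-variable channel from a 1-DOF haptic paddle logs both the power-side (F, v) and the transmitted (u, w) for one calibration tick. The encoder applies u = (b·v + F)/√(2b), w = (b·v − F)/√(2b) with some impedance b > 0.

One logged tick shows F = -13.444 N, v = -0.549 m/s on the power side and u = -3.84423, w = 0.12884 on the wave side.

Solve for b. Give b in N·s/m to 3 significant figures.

b = 22.9 N·s/m

u + w = -3.7154;  u + w = √(2b)·v, so √(2b) = -3.7154/(-0.549) = 6.7676.
b = (√(2b))²/2 = 45.7999/2 = 22.8999.
(Check via u − w = 2F/√(2b): u − w = -3.9731, 2F/√(2b) = -3.9731.)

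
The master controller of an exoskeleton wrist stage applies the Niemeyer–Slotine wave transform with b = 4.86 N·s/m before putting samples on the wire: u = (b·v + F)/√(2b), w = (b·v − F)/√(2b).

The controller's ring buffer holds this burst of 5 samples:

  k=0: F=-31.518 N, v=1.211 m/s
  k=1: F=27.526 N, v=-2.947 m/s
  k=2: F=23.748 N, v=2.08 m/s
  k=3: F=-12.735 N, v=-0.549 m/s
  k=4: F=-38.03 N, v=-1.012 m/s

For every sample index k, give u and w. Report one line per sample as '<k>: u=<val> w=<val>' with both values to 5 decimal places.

k=0: b·v=4.86×1.211=5.88546; √(2b)=3.11769; u=(5.88546+(-31.518))/3.11769=-8.22164, w=(5.88546−(-31.518))/3.11769=11.99717
k=1: b·v=4.86×(-2.947)=-14.32242; √(2b)=3.11769; u=(-14.32242+27.526)/3.11769=4.23505, w=(-14.32242−27.526)/3.11769=-13.42289
k=2: b·v=4.86×2.08=10.10880; √(2b)=3.11769; u=(10.10880+23.748)/3.11769=10.85957, w=(10.10880−23.748)/3.11769=-4.37478
k=3: b·v=4.86×(-0.549)=-2.66814; √(2b)=3.11769; u=(-2.66814+(-12.735))/3.11769=-4.94056, w=(-2.66814−(-12.735))/3.11769=3.22895
k=4: b·v=4.86×(-1.012)=-4.91832; √(2b)=3.11769; u=(-4.91832+(-38.03))/3.11769=-13.77568, w=(-4.91832−(-38.03))/3.11769=10.62058

0: u=-8.22164 w=11.99717
1: u=4.23505 w=-13.42289
2: u=10.85957 w=-4.37478
3: u=-4.94056 w=3.22895
4: u=-13.77568 w=10.62058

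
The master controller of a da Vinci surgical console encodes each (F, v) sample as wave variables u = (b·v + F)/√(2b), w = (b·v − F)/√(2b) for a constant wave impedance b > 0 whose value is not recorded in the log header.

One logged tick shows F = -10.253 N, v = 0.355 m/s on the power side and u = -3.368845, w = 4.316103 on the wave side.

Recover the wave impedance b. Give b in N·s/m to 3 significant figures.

u + w = 0.947258;  u + w = √(2b)·v, so √(2b) = 0.947258/0.355 = 2.668332.
b = (√(2b))²/2 = 7.119998/2 = 3.559999.
(Check via u − w = 2F/√(2b): u − w = -7.684948, 2F/√(2b) = -7.684950.)

b = 3.56 N·s/m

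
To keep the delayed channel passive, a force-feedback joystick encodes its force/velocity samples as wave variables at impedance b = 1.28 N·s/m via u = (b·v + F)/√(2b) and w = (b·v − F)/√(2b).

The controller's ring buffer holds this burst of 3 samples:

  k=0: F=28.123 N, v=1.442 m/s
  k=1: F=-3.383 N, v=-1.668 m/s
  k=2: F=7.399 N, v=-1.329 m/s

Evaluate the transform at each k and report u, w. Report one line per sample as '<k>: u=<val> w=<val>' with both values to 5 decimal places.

0: u=18.73047 w=-16.42328
1: u=-3.44877 w=0.77997
2: u=3.56117 w=-5.68757

k=0: b·v=1.28×1.442=1.84576; √(2b)=1.60000; u=(1.84576+28.123)/1.60000=18.73047, w=(1.84576−28.123)/1.60000=-16.42328
k=1: b·v=1.28×(-1.668)=-2.13504; √(2b)=1.60000; u=(-2.13504+(-3.383))/1.60000=-3.44877, w=(-2.13504−(-3.383))/1.60000=0.77997
k=2: b·v=1.28×(-1.329)=-1.70112; √(2b)=1.60000; u=(-1.70112+7.399)/1.60000=3.56117, w=(-1.70112−7.399)/1.60000=-5.68757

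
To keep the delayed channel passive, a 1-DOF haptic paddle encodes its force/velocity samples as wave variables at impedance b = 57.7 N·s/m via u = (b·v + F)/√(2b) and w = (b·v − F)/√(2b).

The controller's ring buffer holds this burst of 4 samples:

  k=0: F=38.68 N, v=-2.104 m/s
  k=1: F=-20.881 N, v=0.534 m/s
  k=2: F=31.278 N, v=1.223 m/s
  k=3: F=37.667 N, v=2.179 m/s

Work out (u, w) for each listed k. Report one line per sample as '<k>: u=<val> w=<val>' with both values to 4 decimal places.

0: u=-7.7004 w=-14.9017
1: u=0.9244 w=4.8120
2: u=9.4806 w=3.6574
3: u=15.2103 w=8.1975

k=0: b·v=57.7×(-2.104)=-121.4008; √(2b)=10.7424; u=(-121.4008+38.68)/10.7424=-7.7004, w=(-121.4008−38.68)/10.7424=-14.9017
k=1: b·v=57.7×0.534=30.8118; √(2b)=10.7424; u=(30.8118+(-20.881))/10.7424=0.9244, w=(30.8118−(-20.881))/10.7424=4.8120
k=2: b·v=57.7×1.223=70.5671; √(2b)=10.7424; u=(70.5671+31.278)/10.7424=9.4806, w=(70.5671−31.278)/10.7424=3.6574
k=3: b·v=57.7×2.179=125.7283; √(2b)=10.7424; u=(125.7283+37.667)/10.7424=15.2103, w=(125.7283−37.667)/10.7424=8.1975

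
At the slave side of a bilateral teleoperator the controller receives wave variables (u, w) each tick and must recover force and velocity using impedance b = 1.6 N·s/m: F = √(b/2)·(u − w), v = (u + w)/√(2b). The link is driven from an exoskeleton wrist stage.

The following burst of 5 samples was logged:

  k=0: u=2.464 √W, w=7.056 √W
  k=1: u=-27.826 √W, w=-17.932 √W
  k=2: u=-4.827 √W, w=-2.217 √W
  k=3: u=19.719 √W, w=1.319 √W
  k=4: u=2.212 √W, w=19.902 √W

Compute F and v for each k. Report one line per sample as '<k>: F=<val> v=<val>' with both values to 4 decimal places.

k=0: u−w=-4.5920, u+w=9.5200; √(b/2)=0.8944, √(2b)=1.7889; F=0.8944×(-4.592)=-4.1072, v=9.5200/1.7889=5.3218
k=1: u−w=-9.8940, u+w=-45.7580; √(b/2)=0.8944, √(2b)=1.7889; F=0.8944×(-9.894)=-8.8495, v=-45.7580/1.7889=-25.5795
k=2: u−w=-2.6100, u+w=-7.0440; √(b/2)=0.8944, √(2b)=1.7889; F=0.8944×(-2.61)=-2.3345, v=-7.0440/1.7889=-3.9377
k=3: u−w=18.4000, u+w=21.0380; √(b/2)=0.8944, √(2b)=1.7889; F=0.8944×18.4=16.4575, v=21.0380/1.7889=11.7606
k=4: u−w=-17.6900, u+w=22.1140; √(b/2)=0.8944, √(2b)=1.7889; F=0.8944×(-17.69)=-15.8224, v=22.1140/1.7889=12.3621

0: F=-4.1072 v=5.3218
1: F=-8.8495 v=-25.5795
2: F=-2.3345 v=-3.9377
3: F=16.4575 v=11.7606
4: F=-15.8224 v=12.3621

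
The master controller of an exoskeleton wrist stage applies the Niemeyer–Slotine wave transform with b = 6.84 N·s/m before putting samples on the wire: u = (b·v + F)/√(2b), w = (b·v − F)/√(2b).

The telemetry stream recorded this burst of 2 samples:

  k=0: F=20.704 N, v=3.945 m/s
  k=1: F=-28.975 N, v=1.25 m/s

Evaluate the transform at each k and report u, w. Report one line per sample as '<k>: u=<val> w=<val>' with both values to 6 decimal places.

k=0: b·v=6.84×3.945=26.983800; √(2b)=3.698648; u=(26.983800+20.704)/3.698648=12.893304, w=(26.983800−20.704)/3.698648=1.697863
k=1: b·v=6.84×1.25=8.550000; √(2b)=3.698648; u=(8.550000+(-28.975))/3.698648=-5.522288, w=(8.550000−(-28.975))/3.698648=10.145598

0: u=12.893304 w=1.697863
1: u=-5.522288 w=10.145598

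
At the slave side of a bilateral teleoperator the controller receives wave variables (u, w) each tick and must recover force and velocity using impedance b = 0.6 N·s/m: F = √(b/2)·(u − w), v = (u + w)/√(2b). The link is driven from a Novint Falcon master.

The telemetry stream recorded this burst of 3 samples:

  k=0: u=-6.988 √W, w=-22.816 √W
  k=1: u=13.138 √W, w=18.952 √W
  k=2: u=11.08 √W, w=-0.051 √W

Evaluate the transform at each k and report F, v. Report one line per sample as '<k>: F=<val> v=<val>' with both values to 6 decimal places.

k=0: u−w=15.828000, u+w=-29.804000; √(b/2)=0.547723, √(2b)=1.095445; F=0.547723×15.828=8.669353, v=-29.804000/1.095445=-27.207205
k=1: u−w=-5.814000, u+w=32.090000; √(b/2)=0.547723, √(2b)=1.095445; F=0.547723×(-5.814)=-3.184459, v=32.090000/1.095445=29.294028
k=2: u−w=11.131000, u+w=11.029000; √(b/2)=0.547723, √(2b)=1.095445; F=0.547723×11.131=6.096700, v=11.029000/1.095445=10.068053

0: F=8.669353 v=-27.207205
1: F=-3.184459 v=29.294028
2: F=6.096700 v=10.068053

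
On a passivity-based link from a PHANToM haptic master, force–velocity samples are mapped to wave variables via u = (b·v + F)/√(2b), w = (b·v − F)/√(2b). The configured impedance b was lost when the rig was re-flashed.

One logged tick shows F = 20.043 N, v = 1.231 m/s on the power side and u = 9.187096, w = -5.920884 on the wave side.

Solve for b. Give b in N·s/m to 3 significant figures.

b = 3.52 N·s/m

u + w = 3.266212;  u + w = √(2b)·v, so √(2b) = 3.266212/1.231 = 2.653300.
b = (√(2b))²/2 = 7.040000/2 = 3.520000.
(Check via u − w = 2F/√(2b): u − w = 15.107980, 2F/√(2b) = 15.107980.)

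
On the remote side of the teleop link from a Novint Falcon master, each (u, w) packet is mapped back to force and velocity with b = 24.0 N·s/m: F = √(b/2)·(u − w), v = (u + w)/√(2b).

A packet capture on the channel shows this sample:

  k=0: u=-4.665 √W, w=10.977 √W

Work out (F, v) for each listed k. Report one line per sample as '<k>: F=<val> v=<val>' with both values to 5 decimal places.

k=0: u−w=-15.64200, u+w=6.31200; √(b/2)=3.46410, √(2b)=6.92820; F=3.46410×(-15.642)=-54.18548, v=6.31200/6.92820=0.91106

0: F=-54.18548 v=0.91106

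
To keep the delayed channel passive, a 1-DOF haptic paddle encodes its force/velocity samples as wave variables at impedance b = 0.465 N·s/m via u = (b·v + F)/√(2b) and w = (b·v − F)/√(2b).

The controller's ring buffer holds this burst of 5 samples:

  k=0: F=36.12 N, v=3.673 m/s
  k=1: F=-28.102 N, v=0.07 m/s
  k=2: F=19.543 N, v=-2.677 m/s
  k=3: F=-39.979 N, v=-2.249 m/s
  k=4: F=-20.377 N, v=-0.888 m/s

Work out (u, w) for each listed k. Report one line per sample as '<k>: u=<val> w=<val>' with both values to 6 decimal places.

0: u=39.225752 w=-35.683639
1: u=-29.106664 w=29.174169
2: u=18.974344 w=-21.555950
3: u=-42.540720 w=40.371863
4: u=-21.558143 w=20.701787

k=0: b·v=0.465×3.673=1.707945; √(2b)=0.964365; u=(1.707945+36.12)/0.964365=39.225752, w=(1.707945−36.12)/0.964365=-35.683639
k=1: b·v=0.465×0.07=0.032550; √(2b)=0.964365; u=(0.032550+(-28.102))/0.964365=-29.106664, w=(0.032550−(-28.102))/0.964365=29.174169
k=2: b·v=0.465×(-2.677)=-1.244805; √(2b)=0.964365; u=(-1.244805+19.543)/0.964365=18.974344, w=(-1.244805−19.543)/0.964365=-21.555950
k=3: b·v=0.465×(-2.249)=-1.045785; √(2b)=0.964365; u=(-1.045785+(-39.979))/0.964365=-42.540720, w=(-1.045785−(-39.979))/0.964365=40.371863
k=4: b·v=0.465×(-0.888)=-0.412920; √(2b)=0.964365; u=(-0.412920+(-20.377))/0.964365=-21.558143, w=(-0.412920−(-20.377))/0.964365=20.701787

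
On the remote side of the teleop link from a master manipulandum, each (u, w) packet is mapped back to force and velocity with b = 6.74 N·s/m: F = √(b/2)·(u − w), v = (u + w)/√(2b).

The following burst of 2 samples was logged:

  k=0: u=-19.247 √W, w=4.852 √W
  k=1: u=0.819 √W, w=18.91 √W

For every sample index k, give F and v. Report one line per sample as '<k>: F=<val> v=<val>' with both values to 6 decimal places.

k=0: u−w=-24.099000, u+w=-14.395000; √(b/2)=1.835756, √(2b)=3.671512; F=1.835756×(-24.099)=-44.239883, v=-14.395000/3.671512=-3.920728
k=1: u−w=-18.091000, u+w=19.729000; √(b/2)=1.835756, √(2b)=3.671512; F=1.835756×(-18.091)=-33.210661, v=19.729000/3.671512=5.373536

0: F=-44.239883 v=-3.920728
1: F=-33.210661 v=5.373536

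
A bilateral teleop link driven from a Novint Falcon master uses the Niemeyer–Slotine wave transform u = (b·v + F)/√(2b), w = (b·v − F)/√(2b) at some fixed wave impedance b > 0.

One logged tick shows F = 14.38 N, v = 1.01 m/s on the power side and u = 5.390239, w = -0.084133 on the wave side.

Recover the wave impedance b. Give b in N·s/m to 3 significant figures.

u + w = 5.306106;  u + w = √(2b)·v, so √(2b) = 5.306106/1.01 = 5.253570.
b = (√(2b))²/2 = 27.600001/2 = 13.800000.
(Check via u − w = 2F/√(2b): u − w = 5.474372, 2F/√(2b) = 5.474372.)

b = 13.8 N·s/m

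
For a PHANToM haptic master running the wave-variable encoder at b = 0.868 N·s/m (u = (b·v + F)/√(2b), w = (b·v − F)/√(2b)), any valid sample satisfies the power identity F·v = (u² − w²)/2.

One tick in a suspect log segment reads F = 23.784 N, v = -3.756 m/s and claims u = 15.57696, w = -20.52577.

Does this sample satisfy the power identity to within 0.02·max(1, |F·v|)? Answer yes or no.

F·v = 23.784×(-3.756) = -89.33270 W.
(u² − w²)/2 = (242.64168 − 421.30723)/2 = -89.33278 W.
|Δ| = 0.00007;  2% of max(1, |F·v|) = 1.78665.

yes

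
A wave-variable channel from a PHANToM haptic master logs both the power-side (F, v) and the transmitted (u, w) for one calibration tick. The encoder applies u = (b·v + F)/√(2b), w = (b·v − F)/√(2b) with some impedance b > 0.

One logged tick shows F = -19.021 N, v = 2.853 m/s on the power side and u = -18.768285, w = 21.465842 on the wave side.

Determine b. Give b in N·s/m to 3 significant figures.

u + w = 2.697557;  u + w = √(2b)·v, so √(2b) = 2.697557/2.853 = 0.945516.
b = (√(2b))²/2 = 0.894000/2 = 0.447000.
(Check via u − w = 2F/√(2b): u − w = -40.234127, 2F/√(2b) = -40.234118.)

b = 0.447 N·s/m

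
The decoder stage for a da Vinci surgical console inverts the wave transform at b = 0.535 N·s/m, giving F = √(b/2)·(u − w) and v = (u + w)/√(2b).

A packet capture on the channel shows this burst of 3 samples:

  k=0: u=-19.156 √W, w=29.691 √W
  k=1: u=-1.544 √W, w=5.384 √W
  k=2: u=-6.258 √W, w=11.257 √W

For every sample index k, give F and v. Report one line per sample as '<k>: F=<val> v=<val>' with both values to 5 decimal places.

k=0: u−w=-48.84700, u+w=10.53500; √(b/2)=0.51720, √(2b)=1.03441; F=0.51720×(-48.847)=-25.26386, v=10.53500/1.03441=10.18457
k=1: u−w=-6.92800, u+w=3.84000; √(b/2)=0.51720, √(2b)=1.03441; F=0.51720×(-6.928)=-3.58319, v=3.84000/1.03441=3.71227
k=2: u−w=-17.51500, u+w=4.99900; √(b/2)=0.51720, √(2b)=1.03441; F=0.51720×(-17.515)=-9.05883, v=4.99900/1.03441=4.83272

0: F=-25.26386 v=10.18457
1: F=-3.58319 v=3.71227
2: F=-9.05883 v=4.83272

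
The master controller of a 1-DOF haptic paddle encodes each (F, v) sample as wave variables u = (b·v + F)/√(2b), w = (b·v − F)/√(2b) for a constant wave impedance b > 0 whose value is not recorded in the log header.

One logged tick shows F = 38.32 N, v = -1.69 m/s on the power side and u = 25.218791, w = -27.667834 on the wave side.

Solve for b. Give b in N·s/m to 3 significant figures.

u + w = -2.449043;  u + w = √(2b)·v, so √(2b) = -2.449043/(-1.69) = 1.449138.
b = (√(2b))²/2 = 2.100001/2 = 1.050000.
(Check via u − w = 2F/√(2b): u − w = 52.886625, 2F/√(2b) = 52.886617.)

b = 1.05 N·s/m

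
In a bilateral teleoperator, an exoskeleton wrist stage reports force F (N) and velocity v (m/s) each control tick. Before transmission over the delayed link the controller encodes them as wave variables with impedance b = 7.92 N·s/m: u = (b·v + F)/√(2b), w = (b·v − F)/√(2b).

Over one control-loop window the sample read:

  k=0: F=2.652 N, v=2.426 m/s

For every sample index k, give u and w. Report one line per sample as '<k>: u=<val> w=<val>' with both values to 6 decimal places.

k=0: b·v=7.92×2.426=19.213920; √(2b)=3.979950; u=(19.213920+2.652)/3.979950=5.494019, w=(19.213920−2.652)/3.979950=4.161339

0: u=5.494019 w=4.161339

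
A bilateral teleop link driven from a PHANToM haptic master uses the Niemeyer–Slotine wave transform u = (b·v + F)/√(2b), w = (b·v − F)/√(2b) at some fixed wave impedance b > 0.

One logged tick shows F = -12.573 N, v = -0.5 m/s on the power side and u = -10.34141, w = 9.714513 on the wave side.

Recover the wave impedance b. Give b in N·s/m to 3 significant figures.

b = 0.786 N·s/m

u + w = -0.626897;  u + w = √(2b)·v, so √(2b) = -0.626897/(-0.5) = 1.253794.
b = (√(2b))²/2 = 1.571999/2 = 0.786000.
(Check via u − w = 2F/√(2b): u − w = -20.055923, 2F/√(2b) = -20.055926.)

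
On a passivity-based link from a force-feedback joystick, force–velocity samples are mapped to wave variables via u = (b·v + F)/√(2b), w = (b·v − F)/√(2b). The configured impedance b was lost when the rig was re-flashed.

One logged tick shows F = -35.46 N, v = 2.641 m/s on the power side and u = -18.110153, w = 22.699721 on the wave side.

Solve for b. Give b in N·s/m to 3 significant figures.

b = 1.51 N·s/m

u + w = 4.589568;  u + w = √(2b)·v, so √(2b) = 4.589568/2.641 = 1.737814.
b = (√(2b))²/2 = 3.019999/2 = 1.510000.
(Check via u − w = 2F/√(2b): u − w = -40.809874, 2F/√(2b) = -40.809880.)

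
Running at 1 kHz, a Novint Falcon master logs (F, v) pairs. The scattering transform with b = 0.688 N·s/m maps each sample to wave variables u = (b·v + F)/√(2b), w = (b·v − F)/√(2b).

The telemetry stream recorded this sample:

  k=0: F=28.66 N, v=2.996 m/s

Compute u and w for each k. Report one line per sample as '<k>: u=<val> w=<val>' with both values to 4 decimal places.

k=0: b·v=0.688×2.996=2.0612; √(2b)=1.1730; u=(2.0612+28.66)/1.1730=26.1896, w=(2.0612−28.66)/1.1730=-22.6752

0: u=26.1896 w=-22.6752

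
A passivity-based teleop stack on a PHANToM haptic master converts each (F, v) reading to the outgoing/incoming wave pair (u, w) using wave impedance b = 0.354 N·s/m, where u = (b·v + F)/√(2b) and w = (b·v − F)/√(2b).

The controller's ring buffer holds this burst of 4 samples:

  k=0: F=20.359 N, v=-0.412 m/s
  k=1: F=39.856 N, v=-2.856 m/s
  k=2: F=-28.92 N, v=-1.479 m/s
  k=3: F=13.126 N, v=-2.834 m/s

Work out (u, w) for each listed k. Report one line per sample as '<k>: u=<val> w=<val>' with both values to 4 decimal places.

k=0: b·v=0.354×(-0.412)=-0.1458; √(2b)=0.8414; u=(-0.1458+20.359)/0.8414=24.0225, w=(-0.1458−20.359)/0.8414=-24.3691
k=1: b·v=0.354×(-2.856)=-1.0110; √(2b)=0.8414; u=(-1.0110+39.856)/0.8414=46.1656, w=(-1.0110−39.856)/0.8414=-48.5687
k=2: b·v=0.354×(-1.479)=-0.5236; √(2b)=0.8414; u=(-0.5236+(-28.92))/0.8414=-34.9924, w=(-0.5236−(-28.92))/0.8414=33.7479
k=3: b·v=0.354×(-2.834)=-1.0032; √(2b)=0.8414; u=(-1.0032+13.126)/0.8414=14.4074, w=(-1.0032−13.126)/0.8414=-16.7920

0: u=24.0225 w=-24.3691
1: u=46.1656 w=-48.5687
2: u=-34.9924 w=33.7479
3: u=14.4074 w=-16.7920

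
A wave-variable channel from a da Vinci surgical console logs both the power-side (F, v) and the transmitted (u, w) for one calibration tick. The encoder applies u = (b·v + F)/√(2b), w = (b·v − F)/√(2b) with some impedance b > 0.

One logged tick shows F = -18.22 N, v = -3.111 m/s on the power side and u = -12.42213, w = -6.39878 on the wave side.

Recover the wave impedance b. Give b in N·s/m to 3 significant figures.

u + w = -18.8209;  u + w = √(2b)·v, so √(2b) = -18.8209/(-3.111) = 6.0498.
b = (√(2b))²/2 = 36.6000/2 = 18.3000.
(Check via u − w = 2F/√(2b): u − w = -6.0233, 2F/√(2b) = -6.0233.)

b = 18.3 N·s/m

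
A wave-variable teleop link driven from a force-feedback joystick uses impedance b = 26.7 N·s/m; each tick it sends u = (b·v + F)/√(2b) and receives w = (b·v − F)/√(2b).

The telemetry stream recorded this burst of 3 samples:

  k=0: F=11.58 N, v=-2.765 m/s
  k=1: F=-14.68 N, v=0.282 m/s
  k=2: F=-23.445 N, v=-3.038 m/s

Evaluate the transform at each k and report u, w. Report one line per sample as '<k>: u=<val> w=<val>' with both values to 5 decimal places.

k=0: b·v=26.7×(-2.765)=-73.82550; √(2b)=7.30753; u=(-73.82550+11.58)/7.30753=-8.51799, w=(-73.82550−11.58)/7.30753=-11.68733
k=1: b·v=26.7×0.282=7.52940; √(2b)=7.30753; u=(7.52940+(-14.68))/7.30753=-0.97852, w=(7.52940−(-14.68))/7.30753=3.03925
k=2: b·v=26.7×(-3.038)=-81.11460; √(2b)=7.30753; u=(-81.11460+(-23.445))/7.30753=-14.30847, w=(-81.11460−(-23.445))/7.30753=-7.89180

0: u=-8.51799 w=-11.68733
1: u=-0.97852 w=3.03925
2: u=-14.30847 w=-7.89180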